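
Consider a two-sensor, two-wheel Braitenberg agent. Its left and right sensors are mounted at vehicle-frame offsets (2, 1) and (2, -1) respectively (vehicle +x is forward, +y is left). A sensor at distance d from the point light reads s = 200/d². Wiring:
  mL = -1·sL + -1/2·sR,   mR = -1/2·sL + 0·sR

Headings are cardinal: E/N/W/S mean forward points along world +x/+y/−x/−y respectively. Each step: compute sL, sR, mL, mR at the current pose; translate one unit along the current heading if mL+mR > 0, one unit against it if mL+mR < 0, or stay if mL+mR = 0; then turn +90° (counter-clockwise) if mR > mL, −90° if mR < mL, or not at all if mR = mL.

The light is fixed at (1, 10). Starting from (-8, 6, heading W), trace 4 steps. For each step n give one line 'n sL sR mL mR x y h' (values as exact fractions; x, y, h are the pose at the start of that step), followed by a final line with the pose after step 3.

0 100/73 20/13 -2030/949 -50/73 -8 6 W
1 40/17 200/117 -6380/1989 -20/17 -7 6 S
2 5 50/13 -90/13 -5/2 -7 7 E
3 200/101 40/13 -4620/1313 -100/101 -8 7 N
final -8 6 W

n=0: pose=(-8,6,W); sL=100/73, sR=20/13; mL=-2030/949, mR=-50/73; mL+mR=-2680/949 → advance -1; mR−mL=1380/949 → turn +1·90°
n=1: pose=(-7,6,S); sL=40/17, sR=200/117; mL=-6380/1989, mR=-20/17; mL+mR=-8720/1989 → advance -1; mR−mL=4040/1989 → turn +1·90°
n=2: pose=(-7,7,E); sL=5, sR=50/13; mL=-90/13, mR=-5/2; mL+mR=-245/26 → advance -1; mR−mL=115/26 → turn +1·90°
n=3: pose=(-8,7,N); sL=200/101, sR=40/13; mL=-4620/1313, mR=-100/101; mL+mR=-5920/1313 → advance -1; mR−mL=3320/1313 → turn +1·90°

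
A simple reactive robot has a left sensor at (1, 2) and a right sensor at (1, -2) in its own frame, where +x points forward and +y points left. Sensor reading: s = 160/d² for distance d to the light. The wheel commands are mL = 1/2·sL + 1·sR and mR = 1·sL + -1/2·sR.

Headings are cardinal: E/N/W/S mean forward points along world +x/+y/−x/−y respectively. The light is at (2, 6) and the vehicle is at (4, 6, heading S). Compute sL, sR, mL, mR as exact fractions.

left sensor world pos  = (6, 5); dL² = 17
right sensor world pos = (2, 5); dR² = 1
sL = 160/17 = 160/17
sR = 160/1 = 160
mL = 1/2·sL + 1·sR = 2800/17
mR = 1·sL + -1/2·sR = -1200/17

160/17 160 2800/17 -1200/17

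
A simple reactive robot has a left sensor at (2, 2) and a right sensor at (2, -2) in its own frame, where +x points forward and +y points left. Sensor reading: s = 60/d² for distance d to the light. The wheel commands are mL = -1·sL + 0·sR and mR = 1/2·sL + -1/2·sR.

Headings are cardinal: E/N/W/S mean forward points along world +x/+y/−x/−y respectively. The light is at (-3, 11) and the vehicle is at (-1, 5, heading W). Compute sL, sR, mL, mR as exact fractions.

15/16 15/4 -15/16 -45/32

left sensor world pos  = (-3, 3); dL² = 64
right sensor world pos = (-3, 7); dR² = 16
sL = 60/64 = 15/16
sR = 60/16 = 15/4
mL = -1·sL + 0·sR = -15/16
mR = 1/2·sL + -1/2·sR = -45/32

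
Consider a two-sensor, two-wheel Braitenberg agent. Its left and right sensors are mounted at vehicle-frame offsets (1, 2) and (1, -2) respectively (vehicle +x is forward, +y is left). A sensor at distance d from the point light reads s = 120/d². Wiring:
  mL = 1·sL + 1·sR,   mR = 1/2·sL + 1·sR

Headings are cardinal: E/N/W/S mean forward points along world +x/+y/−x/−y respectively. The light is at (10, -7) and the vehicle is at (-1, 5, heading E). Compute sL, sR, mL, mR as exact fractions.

15/37 3/5 186/185 297/370

left sensor world pos  = (0, 7); dL² = 296
right sensor world pos = (0, 3); dR² = 200
sL = 120/296 = 15/37
sR = 120/200 = 3/5
mL = 1·sL + 1·sR = 186/185
mR = 1/2·sL + 1·sR = 297/370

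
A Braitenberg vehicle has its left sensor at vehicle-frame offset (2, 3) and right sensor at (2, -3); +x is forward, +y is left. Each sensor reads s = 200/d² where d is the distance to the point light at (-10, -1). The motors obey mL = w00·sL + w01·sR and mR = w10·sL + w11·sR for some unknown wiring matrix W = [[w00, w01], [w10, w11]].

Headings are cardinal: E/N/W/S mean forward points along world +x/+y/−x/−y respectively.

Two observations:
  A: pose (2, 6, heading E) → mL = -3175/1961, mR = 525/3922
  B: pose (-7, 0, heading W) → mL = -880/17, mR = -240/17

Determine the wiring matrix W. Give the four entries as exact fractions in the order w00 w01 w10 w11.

obs A: pose=(2,6,E) → sL=25/37, sR=50/53, mL=-3175/1961, mR=525/3922
obs B: pose=(-7,0,W) → sL=40, sR=200/17, mL=-880/17, mR=-240/17
sensor matrix S = [[25/37, 50/53], [40, 200/17]]; det S = -993000/33337
solve [mL_A; mL_B] = S·[w00; w01] and [mR_A; mR_B] = S·[w10; w11]:
  w00 = -1, w01 = -1, w10 = -1/2, w11 = 1/2

-1 -1 -1/2 1/2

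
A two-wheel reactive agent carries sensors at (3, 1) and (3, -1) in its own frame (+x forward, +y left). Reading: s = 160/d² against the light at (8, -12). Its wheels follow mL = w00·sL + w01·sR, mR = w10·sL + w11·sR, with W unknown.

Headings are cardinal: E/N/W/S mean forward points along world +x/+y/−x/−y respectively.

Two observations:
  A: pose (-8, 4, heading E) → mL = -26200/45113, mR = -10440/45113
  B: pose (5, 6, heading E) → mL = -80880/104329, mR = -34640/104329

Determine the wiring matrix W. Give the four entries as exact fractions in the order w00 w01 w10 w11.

-1/2 -1 1/2 -1

obs A: pose=(-8,4,E) → sL=80/229, sR=80/197, mL=-26200/45113, mR=-10440/45113
obs B: pose=(5,6,E) → sL=160/361, sR=160/289, mL=-80880/104329, mR=-34640/104329
sensor matrix S = [[80/229, 80/197], [160/361, 160/289]]; det S = 63180800/4706594177
solve [mL_A; mL_B] = S·[w00; w01] and [mR_A; mR_B] = S·[w10; w11]:
  w00 = -1/2, w01 = -1, w10 = 1/2, w11 = -1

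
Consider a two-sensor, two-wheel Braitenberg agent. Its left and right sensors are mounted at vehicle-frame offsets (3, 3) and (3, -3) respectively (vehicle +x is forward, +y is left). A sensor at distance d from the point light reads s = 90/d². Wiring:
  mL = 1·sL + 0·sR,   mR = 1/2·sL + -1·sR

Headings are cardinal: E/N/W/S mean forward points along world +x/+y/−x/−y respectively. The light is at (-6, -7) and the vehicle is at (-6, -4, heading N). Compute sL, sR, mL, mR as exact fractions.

2 2 2 -1

left sensor world pos  = (-9, -1); dL² = 45
right sensor world pos = (-3, -1); dR² = 45
sL = 90/45 = 2
sR = 90/45 = 2
mL = 1·sL + 0·sR = 2
mR = 1/2·sL + -1·sR = -1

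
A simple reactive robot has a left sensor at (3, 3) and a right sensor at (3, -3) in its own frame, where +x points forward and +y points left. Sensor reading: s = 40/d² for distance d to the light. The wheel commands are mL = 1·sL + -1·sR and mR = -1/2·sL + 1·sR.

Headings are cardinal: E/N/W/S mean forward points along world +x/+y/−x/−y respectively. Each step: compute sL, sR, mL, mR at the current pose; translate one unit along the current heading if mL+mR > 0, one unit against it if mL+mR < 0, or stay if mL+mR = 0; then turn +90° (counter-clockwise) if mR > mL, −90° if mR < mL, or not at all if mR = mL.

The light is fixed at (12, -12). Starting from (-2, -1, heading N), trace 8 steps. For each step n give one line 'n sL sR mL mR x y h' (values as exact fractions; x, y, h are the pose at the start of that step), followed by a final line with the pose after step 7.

n=0: pose=(-2,-1,N); sL=8/97, sR=40/317; mL=-1344/30749, mR=2612/30749; mL+mR=4/97 → advance +1; mR−mL=3956/30749 → turn +1·90°
n=1: pose=(-2,0,W); sL=4/37, sR=20/257; mL=288/9509, mR=226/9509; mL+mR=2/37 → advance +1; mR−mL=-62/9509 → turn -1·90°
n=2: pose=(-3,0,N); sL=40/549, sR=40/369; mL=-800/22509, mR=180/2501; mL+mR=20/549 → advance +1; mR−mL=2420/22509 → turn +1·90°
n=3: pose=(-3,1,W); sL=5/53, sR=2/29; mL=39/1537, mR=67/3074; mL+mR=5/106 → advance +1; mR−mL=-11/3074 → turn -1·90°
n=4: pose=(-4,1,N); sL=40/617, sR=8/85; mL=-1536/52445, mR=3236/52445; mL+mR=20/617 → advance +1; mR−mL=4772/52445 → turn +1·90°
n=5: pose=(-4,2,W); sL=20/241, sR=4/65; mL=336/15665, mR=314/15665; mL+mR=10/241 → advance +1; mR−mL=-22/15665 → turn -1·90°
n=6: pose=(-5,2,N); sL=40/689, sR=8/97; mL=-1632/66833, mR=3572/66833; mL+mR=20/689 → advance +1; mR−mL=5204/66833 → turn +1·90°
n=7: pose=(-5,3,W); sL=5/68, sR=10/181; mL=225/12308, mR=455/24616; mL+mR=5/136 → advance +1; mR−mL=5/24616 → turn +1·90°

0 8/97 40/317 -1344/30749 2612/30749 -2 -1 N
1 4/37 20/257 288/9509 226/9509 -2 0 W
2 40/549 40/369 -800/22509 180/2501 -3 0 N
3 5/53 2/29 39/1537 67/3074 -3 1 W
4 40/617 8/85 -1536/52445 3236/52445 -4 1 N
5 20/241 4/65 336/15665 314/15665 -4 2 W
6 40/689 8/97 -1632/66833 3572/66833 -5 2 N
7 5/68 10/181 225/12308 455/24616 -5 3 W
final -6 3 S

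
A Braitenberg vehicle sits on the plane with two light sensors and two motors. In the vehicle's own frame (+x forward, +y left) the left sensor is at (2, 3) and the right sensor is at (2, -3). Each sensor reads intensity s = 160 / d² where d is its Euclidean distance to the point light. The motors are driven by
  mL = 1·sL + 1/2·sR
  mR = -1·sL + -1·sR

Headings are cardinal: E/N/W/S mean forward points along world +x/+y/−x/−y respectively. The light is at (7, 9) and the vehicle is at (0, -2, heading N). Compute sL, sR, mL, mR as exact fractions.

160/181 160/97 30000/17557 -44480/17557

left sensor world pos  = (-3, 0); dL² = 181
right sensor world pos = (3, 0); dR² = 97
sL = 160/181 = 160/181
sR = 160/97 = 160/97
mL = 1·sL + 1/2·sR = 30000/17557
mR = -1·sL + -1·sR = -44480/17557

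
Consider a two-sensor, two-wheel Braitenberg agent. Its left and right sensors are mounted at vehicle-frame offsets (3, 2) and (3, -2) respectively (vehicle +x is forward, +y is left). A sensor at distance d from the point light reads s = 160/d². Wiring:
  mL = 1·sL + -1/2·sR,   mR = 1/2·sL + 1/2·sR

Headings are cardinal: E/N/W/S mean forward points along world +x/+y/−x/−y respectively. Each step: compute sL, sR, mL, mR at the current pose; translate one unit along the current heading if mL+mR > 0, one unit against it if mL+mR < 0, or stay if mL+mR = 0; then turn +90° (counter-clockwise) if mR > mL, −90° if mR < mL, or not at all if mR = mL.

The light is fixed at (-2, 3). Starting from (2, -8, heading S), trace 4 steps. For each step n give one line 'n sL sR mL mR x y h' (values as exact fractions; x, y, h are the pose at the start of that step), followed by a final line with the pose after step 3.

0 20/29 4/5 42/145 108/145 2 -8 S
1 160/149 32/49 5456/7301 6304/7301 2 -9 E
2 16/9 16/13 136/117 176/117 3 -9 N
3 160/173 32/17 -48/2941 4128/2941 3 -8 W
final 2 -8 S

n=0: pose=(2,-8,S); sL=20/29, sR=4/5; mL=42/145, mR=108/145; mL+mR=30/29 → advance +1; mR−mL=66/145 → turn +1·90°
n=1: pose=(2,-9,E); sL=160/149, sR=32/49; mL=5456/7301, mR=6304/7301; mL+mR=240/149 → advance +1; mR−mL=848/7301 → turn +1·90°
n=2: pose=(3,-9,N); sL=16/9, sR=16/13; mL=136/117, mR=176/117; mL+mR=8/3 → advance +1; mR−mL=40/117 → turn +1·90°
n=3: pose=(3,-8,W); sL=160/173, sR=32/17; mL=-48/2941, mR=4128/2941; mL+mR=240/173 → advance +1; mR−mL=4176/2941 → turn +1·90°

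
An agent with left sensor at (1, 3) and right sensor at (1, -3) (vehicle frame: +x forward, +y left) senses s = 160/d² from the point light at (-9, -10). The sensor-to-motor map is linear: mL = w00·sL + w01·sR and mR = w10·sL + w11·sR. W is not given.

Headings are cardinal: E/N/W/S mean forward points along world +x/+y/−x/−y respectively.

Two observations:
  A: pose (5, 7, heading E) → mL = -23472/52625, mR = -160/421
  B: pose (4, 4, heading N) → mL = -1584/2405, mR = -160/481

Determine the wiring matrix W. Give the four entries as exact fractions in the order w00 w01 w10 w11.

obs A: pose=(5,7,E) → sL=32/125, sR=160/421, mL=-23472/52625, mR=-160/421
obs B: pose=(4,4,N) → sL=32/65, sR=160/481, mL=-1584/2405, mR=-160/481
sensor matrix S = [[32/125, 160/421], [32/65, 160/481]]; det S = -516096/5062525
solve [mL_A; mL_B] = S·[w00; w01] and [mR_A; mR_B] = S·[w10; w11]:
  w00 = -1, w01 = -1/2, w10 = 0, w11 = -1

-1 -1/2 0 -1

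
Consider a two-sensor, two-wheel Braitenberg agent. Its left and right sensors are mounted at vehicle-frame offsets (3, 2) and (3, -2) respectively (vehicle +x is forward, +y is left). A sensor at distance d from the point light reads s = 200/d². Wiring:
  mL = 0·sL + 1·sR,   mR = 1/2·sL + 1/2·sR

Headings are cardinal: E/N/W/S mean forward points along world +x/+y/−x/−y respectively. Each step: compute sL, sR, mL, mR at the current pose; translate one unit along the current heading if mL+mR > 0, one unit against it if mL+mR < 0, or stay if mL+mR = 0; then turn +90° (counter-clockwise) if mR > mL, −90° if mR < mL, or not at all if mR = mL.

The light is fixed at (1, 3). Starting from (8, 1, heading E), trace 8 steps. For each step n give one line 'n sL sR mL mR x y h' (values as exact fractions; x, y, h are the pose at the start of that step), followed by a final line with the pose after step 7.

n=0: pose=(8,1,E); sL=2, sR=50/29; mL=50/29, mR=54/29; mL+mR=104/29 → advance +1; mR−mL=4/29 → turn +1·90°
n=1: pose=(9,1,N); sL=200/37, sR=200/101; mL=200/101, mR=13800/3737; mL+mR=21200/3737 → advance +1; mR−mL=6400/3737 → turn +1·90°
n=2: pose=(9,2,W); sL=100/17, sR=100/13; mL=100/13, mR=1500/221; mL+mR=3200/221 → advance +1; mR−mL=-200/221 → turn -1·90°
n=3: pose=(8,2,N); sL=200/29, sR=40/17; mL=40/17, mR=2280/493; mL+mR=3440/493 → advance +1; mR−mL=1120/493 → turn +1·90°
n=4: pose=(8,3,W); sL=10, sR=10; mL=10, mR=10; mL+mR=20 → advance +1; mR−mL=0 → turn +0·90°
n=5: pose=(7,3,W); sL=200/13, sR=200/13; mL=200/13, mR=200/13; mL+mR=400/13 → advance +1; mR−mL=0 → turn +0·90°
n=6: pose=(6,3,W); sL=25, sR=25; mL=25, mR=25; mL+mR=50 → advance +1; mR−mL=0 → turn +0·90°
n=7: pose=(5,3,W); sL=40, sR=40; mL=40, mR=40; mL+mR=80 → advance +1; mR−mL=0 → turn +0·90°

0 2 50/29 50/29 54/29 8 1 E
1 200/37 200/101 200/101 13800/3737 9 1 N
2 100/17 100/13 100/13 1500/221 9 2 W
3 200/29 40/17 40/17 2280/493 8 2 N
4 10 10 10 10 8 3 W
5 200/13 200/13 200/13 200/13 7 3 W
6 25 25 25 25 6 3 W
7 40 40 40 40 5 3 W
final 4 3 W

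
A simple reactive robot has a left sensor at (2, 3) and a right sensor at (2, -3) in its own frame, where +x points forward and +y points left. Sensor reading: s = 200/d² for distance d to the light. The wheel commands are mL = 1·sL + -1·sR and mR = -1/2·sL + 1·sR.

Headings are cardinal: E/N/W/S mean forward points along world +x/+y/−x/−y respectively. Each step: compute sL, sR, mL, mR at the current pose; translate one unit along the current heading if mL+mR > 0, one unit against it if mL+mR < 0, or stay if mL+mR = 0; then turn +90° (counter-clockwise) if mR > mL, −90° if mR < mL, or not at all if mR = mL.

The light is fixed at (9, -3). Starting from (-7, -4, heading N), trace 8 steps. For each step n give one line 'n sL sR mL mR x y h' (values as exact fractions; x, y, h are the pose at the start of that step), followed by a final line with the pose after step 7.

n=0: pose=(-7,-4,N); sL=100/181, sR=20/17; mL=-1920/3077, mR=2770/3077; mL+mR=50/181 → advance +1; mR−mL=4690/3077 → turn +1·90°
n=1: pose=(-7,-3,W); sL=200/333, sR=200/333; mL=0, mR=100/333; mL+mR=100/333 → advance +1; mR−mL=100/333 → turn +1·90°
n=2: pose=(-8,-3,S); sL=1, sR=50/101; mL=51/101, mR=-1/202; mL+mR=1/2 → advance +1; mR−mL=-103/202 → turn -1·90°
n=3: pose=(-8,-4,W); sL=200/377, sR=40/73; mL=-480/27521, mR=7780/27521; mL+mR=100/377 → advance +1; mR−mL=8260/27521 → turn +1·90°
n=4: pose=(-9,-4,S); sL=100/117, sR=4/9; mL=16/39, mR=2/117; mL+mR=50/117 → advance +1; mR−mL=-46/117 → turn -1·90°
n=5: pose=(-9,-5,W); sL=8/17, sR=200/401; mL=-192/6817, mR=1796/6817; mL+mR=4/17 → advance +1; mR−mL=1988/6817 → turn +1·90°
n=6: pose=(-10,-5,S); sL=25/34, sR=2/5; mL=57/170, mR=11/340; mL+mR=25/68 → advance +1; mR−mL=-103/340 → turn -1·90°
n=7: pose=(-10,-6,W); sL=200/477, sR=200/441; mL=-800/23373, mR=1900/7791; mL+mR=100/477 → advance +1; mR−mL=6500/23373 → turn +1·90°

0 100/181 20/17 -1920/3077 2770/3077 -7 -4 N
1 200/333 200/333 0 100/333 -7 -3 W
2 1 50/101 51/101 -1/202 -8 -3 S
3 200/377 40/73 -480/27521 7780/27521 -8 -4 W
4 100/117 4/9 16/39 2/117 -9 -4 S
5 8/17 200/401 -192/6817 1796/6817 -9 -5 W
6 25/34 2/5 57/170 11/340 -10 -5 S
7 200/477 200/441 -800/23373 1900/7791 -10 -6 W
final -11 -6 S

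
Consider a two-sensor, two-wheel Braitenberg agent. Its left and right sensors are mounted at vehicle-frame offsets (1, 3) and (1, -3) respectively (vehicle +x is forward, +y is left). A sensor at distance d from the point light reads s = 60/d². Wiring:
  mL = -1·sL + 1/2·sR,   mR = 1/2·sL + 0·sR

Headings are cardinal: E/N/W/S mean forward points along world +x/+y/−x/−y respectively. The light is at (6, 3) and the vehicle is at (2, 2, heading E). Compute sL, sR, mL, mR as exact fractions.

left sensor world pos  = (3, 5); dL² = 13
right sensor world pos = (3, -1); dR² = 25
sL = 60/13 = 60/13
sR = 60/25 = 12/5
mL = -1·sL + 1/2·sR = -222/65
mR = 1/2·sL + 0·sR = 30/13

60/13 12/5 -222/65 30/13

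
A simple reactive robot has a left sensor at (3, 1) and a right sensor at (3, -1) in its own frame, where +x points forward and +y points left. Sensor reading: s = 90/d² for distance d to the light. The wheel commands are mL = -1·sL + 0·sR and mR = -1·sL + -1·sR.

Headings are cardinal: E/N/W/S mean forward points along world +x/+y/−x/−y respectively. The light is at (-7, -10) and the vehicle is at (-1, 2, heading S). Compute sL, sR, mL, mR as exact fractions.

9/13 45/53 -9/13 -1062/689

left sensor world pos  = (0, -1); dL² = 130
right sensor world pos = (-2, -1); dR² = 106
sL = 90/130 = 9/13
sR = 90/106 = 45/53
mL = -1·sL + 0·sR = -9/13
mR = -1·sL + -1·sR = -1062/689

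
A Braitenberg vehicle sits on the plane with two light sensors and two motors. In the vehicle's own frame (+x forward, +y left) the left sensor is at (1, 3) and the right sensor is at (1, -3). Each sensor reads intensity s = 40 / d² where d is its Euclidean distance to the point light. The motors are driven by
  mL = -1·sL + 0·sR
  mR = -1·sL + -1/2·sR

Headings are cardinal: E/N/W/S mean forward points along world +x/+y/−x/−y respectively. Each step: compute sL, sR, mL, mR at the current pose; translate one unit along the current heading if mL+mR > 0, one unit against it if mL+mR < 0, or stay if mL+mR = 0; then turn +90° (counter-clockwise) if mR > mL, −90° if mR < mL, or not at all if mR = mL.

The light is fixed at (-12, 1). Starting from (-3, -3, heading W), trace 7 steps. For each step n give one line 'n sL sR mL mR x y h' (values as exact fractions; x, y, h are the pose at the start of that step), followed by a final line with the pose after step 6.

0 40/113 8/13 -40/113 -972/1469 -3 -3 W
1 20/29 20/89 -20/29 -2070/2581 -2 -3 N
2 8/25 8/37 -8/25 -396/925 -2 -4 E
3 2/9 5/9 -2/9 -1/2 -3 -4 S
4 40/113 8/13 -40/113 -972/1469 -3 -3 W
5 20/29 20/89 -20/29 -2070/2581 -2 -3 N
6 8/25 8/37 -8/25 -396/925 -2 -4 E
final -3 -4 S

n=0: pose=(-3,-3,W); sL=40/113, sR=8/13; mL=-40/113, mR=-972/1469; mL+mR=-1492/1469 → advance -1; mR−mL=-4/13 → turn -1·90°
n=1: pose=(-2,-3,N); sL=20/29, sR=20/89; mL=-20/29, mR=-2070/2581; mL+mR=-3850/2581 → advance -1; mR−mL=-10/89 → turn -1·90°
n=2: pose=(-2,-4,E); sL=8/25, sR=8/37; mL=-8/25, mR=-396/925; mL+mR=-692/925 → advance -1; mR−mL=-4/37 → turn -1·90°
n=3: pose=(-3,-4,S); sL=2/9, sR=5/9; mL=-2/9, mR=-1/2; mL+mR=-13/18 → advance -1; mR−mL=-5/18 → turn -1·90°
n=4: pose=(-3,-3,W); sL=40/113, sR=8/13; mL=-40/113, mR=-972/1469; mL+mR=-1492/1469 → advance -1; mR−mL=-4/13 → turn -1·90°
n=5: pose=(-2,-3,N); sL=20/29, sR=20/89; mL=-20/29, mR=-2070/2581; mL+mR=-3850/2581 → advance -1; mR−mL=-10/89 → turn -1·90°
n=6: pose=(-2,-4,E); sL=8/25, sR=8/37; mL=-8/25, mR=-396/925; mL+mR=-692/925 → advance -1; mR−mL=-4/37 → turn -1·90°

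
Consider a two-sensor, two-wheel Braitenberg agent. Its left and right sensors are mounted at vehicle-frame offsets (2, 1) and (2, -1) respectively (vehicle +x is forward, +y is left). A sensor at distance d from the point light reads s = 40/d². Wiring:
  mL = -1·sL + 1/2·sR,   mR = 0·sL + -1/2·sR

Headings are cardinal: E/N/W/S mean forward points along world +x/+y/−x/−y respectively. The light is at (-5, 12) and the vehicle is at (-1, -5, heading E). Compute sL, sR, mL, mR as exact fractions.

left sensor world pos  = (1, -4); dL² = 292
right sensor world pos = (1, -6); dR² = 360
sL = 40/292 = 10/73
sR = 40/360 = 1/9
mL = -1·sL + 1/2·sR = -107/1314
mR = 0·sL + -1/2·sR = -1/18

10/73 1/9 -107/1314 -1/18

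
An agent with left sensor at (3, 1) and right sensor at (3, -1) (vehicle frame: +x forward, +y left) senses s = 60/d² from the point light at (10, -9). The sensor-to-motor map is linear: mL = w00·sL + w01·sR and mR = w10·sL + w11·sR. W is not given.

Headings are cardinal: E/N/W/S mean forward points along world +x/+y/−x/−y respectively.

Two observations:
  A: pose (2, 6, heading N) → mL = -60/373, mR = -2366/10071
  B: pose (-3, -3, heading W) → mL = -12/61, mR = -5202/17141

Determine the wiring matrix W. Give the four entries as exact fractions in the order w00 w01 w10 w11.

0 -1 -1/2 -1

obs A: pose=(2,6,N) → sL=4/27, sR=60/373, mL=-60/373, mR=-2366/10071
obs B: pose=(-3,-3,W) → sL=60/281, sR=12/61, mL=-12/61, mR=-5202/17141
sensor matrix S = [[4/27, 60/373], [60/281, 12/61]]; det S = -299392/57542337
solve [mL_A; mL_B] = S·[w00; w01] and [mR_A; mR_B] = S·[w10; w11]:
  w00 = 0, w01 = -1, w10 = -1/2, w11 = -1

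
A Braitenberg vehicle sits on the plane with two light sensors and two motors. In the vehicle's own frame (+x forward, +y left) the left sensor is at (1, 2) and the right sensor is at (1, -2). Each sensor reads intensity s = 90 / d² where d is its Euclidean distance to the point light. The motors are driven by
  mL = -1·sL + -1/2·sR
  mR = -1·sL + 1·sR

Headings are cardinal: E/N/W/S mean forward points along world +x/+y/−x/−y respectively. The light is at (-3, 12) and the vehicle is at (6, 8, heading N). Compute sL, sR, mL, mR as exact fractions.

left sensor world pos  = (4, 9); dL² = 58
right sensor world pos = (8, 9); dR² = 130
sL = 90/58 = 45/29
sR = 90/130 = 9/13
mL = -1·sL + -1/2·sR = -1431/754
mR = -1·sL + 1·sR = -324/377

45/29 9/13 -1431/754 -324/377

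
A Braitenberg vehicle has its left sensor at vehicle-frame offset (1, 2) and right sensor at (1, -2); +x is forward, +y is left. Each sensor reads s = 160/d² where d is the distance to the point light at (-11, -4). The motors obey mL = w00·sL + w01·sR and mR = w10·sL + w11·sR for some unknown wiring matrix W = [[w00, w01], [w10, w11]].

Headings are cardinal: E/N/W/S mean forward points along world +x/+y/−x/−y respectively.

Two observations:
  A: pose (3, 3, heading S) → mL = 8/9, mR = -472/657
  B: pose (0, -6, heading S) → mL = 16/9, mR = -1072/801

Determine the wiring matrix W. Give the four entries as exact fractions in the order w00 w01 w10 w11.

obs A: pose=(3,3,S) → sL=40/73, sR=8/9, mL=8/9, mR=-472/657
obs B: pose=(0,-6,S) → sL=80/89, sR=16/9, mL=16/9, mR=-1072/801
sensor matrix S = [[40/73, 8/9], [80/89, 16/9]]; det S = 10240/58473
solve [mL_A; mL_B] = S·[w00; w01] and [mR_A; mR_B] = S·[w10; w11]:
  w00 = 0, w01 = 1, w10 = -1/2, w11 = -1/2

0 1 -1/2 -1/2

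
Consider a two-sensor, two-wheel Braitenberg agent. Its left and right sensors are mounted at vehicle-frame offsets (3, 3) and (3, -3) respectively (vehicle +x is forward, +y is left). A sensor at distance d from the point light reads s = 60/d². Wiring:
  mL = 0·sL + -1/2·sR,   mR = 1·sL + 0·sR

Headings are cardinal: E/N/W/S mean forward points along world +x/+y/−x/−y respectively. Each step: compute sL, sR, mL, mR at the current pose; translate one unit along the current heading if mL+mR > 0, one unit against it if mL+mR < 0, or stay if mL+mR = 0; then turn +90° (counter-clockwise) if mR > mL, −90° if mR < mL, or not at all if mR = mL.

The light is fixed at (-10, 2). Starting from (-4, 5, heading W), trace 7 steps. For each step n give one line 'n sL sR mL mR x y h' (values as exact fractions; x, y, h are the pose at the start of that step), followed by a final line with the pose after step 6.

n=0: pose=(-4,5,W); sL=20/3, sR=4/3; mL=-2/3, mR=20/3; mL+mR=6 → advance +1; mR−mL=22/3 → turn +1·90°
n=1: pose=(-5,5,S); sL=15/16, sR=15; mL=-15/2, mR=15/16; mL+mR=-105/16 → advance -1; mR−mL=135/16 → turn +1·90°
n=2: pose=(-5,6,E); sL=60/113, sR=12/13; mL=-6/13, mR=60/113; mL+mR=102/1469 → advance +1; mR−mL=1458/1469 → turn +1·90°
n=3: pose=(-4,6,N); sL=30/29, sR=6/13; mL=-3/13, mR=30/29; mL+mR=303/377 → advance +1; mR−mL=477/377 → turn +1·90°
n=4: pose=(-4,7,W); sL=60/13, sR=60/73; mL=-30/73, mR=60/13; mL+mR=3990/949 → advance +1; mR−mL=4770/949 → turn +1·90°
n=5: pose=(-5,7,S); sL=15/17, sR=15/2; mL=-15/4, mR=15/17; mL+mR=-195/68 → advance -1; mR−mL=315/68 → turn +1·90°
n=6: pose=(-5,8,E); sL=12/29, sR=60/73; mL=-30/73, mR=12/29; mL+mR=6/2117 → advance +1; mR−mL=1746/2117 → turn +1·90°

0 20/3 4/3 -2/3 20/3 -4 5 W
1 15/16 15 -15/2 15/16 -5 5 S
2 60/113 12/13 -6/13 60/113 -5 6 E
3 30/29 6/13 -3/13 30/29 -4 6 N
4 60/13 60/73 -30/73 60/13 -4 7 W
5 15/17 15/2 -15/4 15/17 -5 7 S
6 12/29 60/73 -30/73 12/29 -5 8 E
final -4 8 N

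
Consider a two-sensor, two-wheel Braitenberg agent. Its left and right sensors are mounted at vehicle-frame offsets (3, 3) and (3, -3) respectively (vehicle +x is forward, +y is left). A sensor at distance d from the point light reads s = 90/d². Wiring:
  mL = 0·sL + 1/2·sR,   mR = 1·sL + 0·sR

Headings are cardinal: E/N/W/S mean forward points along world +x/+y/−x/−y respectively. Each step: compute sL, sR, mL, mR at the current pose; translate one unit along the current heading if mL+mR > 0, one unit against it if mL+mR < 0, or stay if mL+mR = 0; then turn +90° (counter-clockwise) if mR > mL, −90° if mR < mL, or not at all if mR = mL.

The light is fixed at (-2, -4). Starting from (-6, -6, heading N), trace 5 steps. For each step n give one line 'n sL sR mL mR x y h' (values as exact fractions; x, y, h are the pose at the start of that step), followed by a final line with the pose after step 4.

n=0: pose=(-6,-6,N); sL=9/5, sR=45; mL=45/2, mR=9/5; mL+mR=243/10 → advance +1; mR−mL=-207/10 → turn -1·90°
n=1: pose=(-6,-5,E); sL=18, sR=90/17; mL=45/17, mR=18; mL+mR=351/17 → advance +1; mR−mL=261/17 → turn +1·90°
n=2: pose=(-5,-5,N); sL=9/4, sR=45/2; mL=45/4, mR=9/4; mL+mR=27/2 → advance +1; mR−mL=-9 → turn -1·90°
n=3: pose=(-5,-4,E); sL=10, sR=10; mL=5, mR=10; mL+mR=15 → advance +1; mR−mL=5 → turn +1·90°
n=4: pose=(-4,-4,N); sL=45/17, sR=9; mL=9/2, mR=45/17; mL+mR=243/34 → advance +1; mR−mL=-63/34 → turn -1·90°

0 9/5 45 45/2 9/5 -6 -6 N
1 18 90/17 45/17 18 -6 -5 E
2 9/4 45/2 45/4 9/4 -5 -5 N
3 10 10 5 10 -5 -4 E
4 45/17 9 9/2 45/17 -4 -4 N
final -4 -3 E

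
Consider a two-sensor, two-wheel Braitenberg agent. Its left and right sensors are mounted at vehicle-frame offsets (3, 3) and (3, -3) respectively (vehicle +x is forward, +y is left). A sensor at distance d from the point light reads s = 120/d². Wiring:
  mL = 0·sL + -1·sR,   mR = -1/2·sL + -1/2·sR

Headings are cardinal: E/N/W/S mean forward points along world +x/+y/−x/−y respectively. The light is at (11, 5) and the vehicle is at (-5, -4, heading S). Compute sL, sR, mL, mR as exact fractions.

left sensor world pos  = (-2, -7); dL² = 313
right sensor world pos = (-8, -7); dR² = 505
sL = 120/313 = 120/313
sR = 120/505 = 24/101
mL = 0·sL + -1·sR = -24/101
mR = -1/2·sL + -1/2·sR = -9816/31613

120/313 24/101 -24/101 -9816/31613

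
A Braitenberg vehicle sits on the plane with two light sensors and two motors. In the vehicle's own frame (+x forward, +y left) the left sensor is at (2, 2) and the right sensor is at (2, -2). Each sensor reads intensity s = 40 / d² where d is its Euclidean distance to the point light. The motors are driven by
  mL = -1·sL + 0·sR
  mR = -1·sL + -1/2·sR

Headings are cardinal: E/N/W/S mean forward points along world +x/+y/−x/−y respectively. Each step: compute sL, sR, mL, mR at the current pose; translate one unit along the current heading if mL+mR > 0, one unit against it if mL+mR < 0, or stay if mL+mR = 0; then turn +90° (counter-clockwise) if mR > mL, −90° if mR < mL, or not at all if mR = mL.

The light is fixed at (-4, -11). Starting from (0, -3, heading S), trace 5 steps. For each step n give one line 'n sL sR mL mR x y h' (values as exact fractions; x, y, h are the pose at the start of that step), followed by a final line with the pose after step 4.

n=0: pose=(0,-3,S); sL=5/9, sR=1; mL=-5/9, mR=-19/18; mL+mR=-29/18 → advance -1; mR−mL=-1/2 → turn -1·90°
n=1: pose=(0,-2,W); sL=40/53, sR=8/25; mL=-40/53, mR=-1212/1325; mL+mR=-2212/1325 → advance -1; mR−mL=-4/25 → turn -1·90°
n=2: pose=(1,-2,N); sL=4/13, sR=4/17; mL=-4/13, mR=-94/221; mL+mR=-162/221 → advance -1; mR−mL=-2/17 → turn -1·90°
n=3: pose=(1,-3,E); sL=40/149, sR=8/17; mL=-40/149, mR=-1276/2533; mL+mR=-1956/2533 → advance -1; mR−mL=-4/17 → turn -1·90°
n=4: pose=(0,-3,S); sL=5/9, sR=1; mL=-5/9, mR=-19/18; mL+mR=-29/18 → advance -1; mR−mL=-1/2 → turn -1·90°

0 5/9 1 -5/9 -19/18 0 -3 S
1 40/53 8/25 -40/53 -1212/1325 0 -2 W
2 4/13 4/17 -4/13 -94/221 1 -2 N
3 40/149 8/17 -40/149 -1276/2533 1 -3 E
4 5/9 1 -5/9 -19/18 0 -3 S
final 0 -2 W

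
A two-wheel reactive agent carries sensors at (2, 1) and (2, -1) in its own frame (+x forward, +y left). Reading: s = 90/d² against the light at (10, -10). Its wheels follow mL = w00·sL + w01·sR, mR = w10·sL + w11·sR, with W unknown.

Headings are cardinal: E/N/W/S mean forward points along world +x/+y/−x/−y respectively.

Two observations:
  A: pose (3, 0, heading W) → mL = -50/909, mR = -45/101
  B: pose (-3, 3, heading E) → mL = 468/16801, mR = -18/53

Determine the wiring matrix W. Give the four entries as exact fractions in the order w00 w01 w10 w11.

obs A: pose=(3,0,W) → sL=5/9, sR=45/101, mL=-50/909, mR=-45/101
obs B: pose=(-3,3,E) → sL=90/317, sR=18/53, mL=468/16801, mR=-18/53
sensor matrix S = [[5/9, 45/101], [90/317, 18/53]]; det S = 105520/1696901
solve [mL_A; mL_B] = S·[w00; w01] and [mR_A; mR_B] = S·[w10; w11]:
  w00 = -1/2, w01 = 1/2, w10 = 0, w11 = -1

-1/2 1/2 0 -1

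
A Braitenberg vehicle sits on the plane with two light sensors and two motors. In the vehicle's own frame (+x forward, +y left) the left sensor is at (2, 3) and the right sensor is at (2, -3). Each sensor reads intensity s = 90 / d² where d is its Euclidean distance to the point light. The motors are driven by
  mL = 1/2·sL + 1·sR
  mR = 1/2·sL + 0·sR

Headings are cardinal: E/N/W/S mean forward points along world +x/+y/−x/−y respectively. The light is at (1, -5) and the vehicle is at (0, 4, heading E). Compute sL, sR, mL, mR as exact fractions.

left sensor world pos  = (2, 7); dL² = 145
right sensor world pos = (2, 1); dR² = 37
sL = 90/145 = 18/29
sR = 90/37 = 90/37
mL = 1/2·sL + 1·sR = 2943/1073
mR = 1/2·sL + 0·sR = 9/29

18/29 90/37 2943/1073 9/29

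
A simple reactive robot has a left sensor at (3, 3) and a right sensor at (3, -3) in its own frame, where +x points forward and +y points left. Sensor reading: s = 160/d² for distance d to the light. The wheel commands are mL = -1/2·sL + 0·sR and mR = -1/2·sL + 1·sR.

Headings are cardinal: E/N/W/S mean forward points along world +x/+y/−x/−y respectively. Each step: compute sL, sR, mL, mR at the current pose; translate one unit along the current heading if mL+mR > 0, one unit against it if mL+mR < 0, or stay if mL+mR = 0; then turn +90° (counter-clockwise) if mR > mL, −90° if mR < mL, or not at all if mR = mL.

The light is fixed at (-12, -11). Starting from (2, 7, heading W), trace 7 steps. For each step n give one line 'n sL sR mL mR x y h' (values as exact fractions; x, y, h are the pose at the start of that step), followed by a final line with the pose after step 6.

0 80/173 80/281 -40/173 2600/48613 2 7 W
1 160/549 160/369 -80/549 720/2501 3 7 S
2 40/181 4/13 -20/181 464/2353 3 6 E
3 160/569 160/761 -80/569 30160/433009 4 6 N
4 80/169 16/53 -40/169 584/8957 4 5 W
5 160/569 32/73 -80/569 12368/41537 5 5 S
6 40/181 5/17 -20/181 565/3077 5 4 E
final 6 4 N

n=0: pose=(2,7,W); sL=80/173, sR=80/281; mL=-40/173, mR=2600/48613; mL+mR=-8640/48613 → advance -1; mR−mL=80/281 → turn +1·90°
n=1: pose=(3,7,S); sL=160/549, sR=160/369; mL=-80/549, mR=720/2501; mL+mR=3200/22509 → advance +1; mR−mL=160/369 → turn +1·90°
n=2: pose=(3,6,E); sL=40/181, sR=4/13; mL=-20/181, mR=464/2353; mL+mR=204/2353 → advance +1; mR−mL=4/13 → turn +1·90°
n=3: pose=(4,6,N); sL=160/569, sR=160/761; mL=-80/569, mR=30160/433009; mL+mR=-30720/433009 → advance -1; mR−mL=160/761 → turn +1·90°
n=4: pose=(4,5,W); sL=80/169, sR=16/53; mL=-40/169, mR=584/8957; mL+mR=-1536/8957 → advance -1; mR−mL=16/53 → turn +1·90°
n=5: pose=(5,5,S); sL=160/569, sR=32/73; mL=-80/569, mR=12368/41537; mL+mR=6528/41537 → advance +1; mR−mL=32/73 → turn +1·90°
n=6: pose=(5,4,E); sL=40/181, sR=5/17; mL=-20/181, mR=565/3077; mL+mR=225/3077 → advance +1; mR−mL=5/17 → turn +1·90°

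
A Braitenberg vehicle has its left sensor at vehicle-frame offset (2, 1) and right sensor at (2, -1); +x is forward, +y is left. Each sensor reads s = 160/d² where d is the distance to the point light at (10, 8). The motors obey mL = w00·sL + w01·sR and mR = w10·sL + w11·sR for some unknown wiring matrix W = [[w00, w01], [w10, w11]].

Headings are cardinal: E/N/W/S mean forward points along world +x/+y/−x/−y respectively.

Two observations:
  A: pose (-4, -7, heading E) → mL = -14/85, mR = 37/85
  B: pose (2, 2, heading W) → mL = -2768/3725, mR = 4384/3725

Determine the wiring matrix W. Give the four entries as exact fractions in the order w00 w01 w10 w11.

1/2 -1 1/2 1/2

obs A: pose=(-4,-7,E) → sL=8/17, sR=2/5, mL=-14/85, mR=37/85
obs B: pose=(2,2,W) → sL=160/149, sR=32/25, mL=-2768/3725, mR=4384/3725
sensor matrix S = [[8/17, 2/5], [160/149, 32/25]]; det S = 10944/63325
solve [mL_A; mL_B] = S·[w00; w01] and [mR_A; mR_B] = S·[w10; w11]:
  w00 = 1/2, w01 = -1, w10 = 1/2, w11 = 1/2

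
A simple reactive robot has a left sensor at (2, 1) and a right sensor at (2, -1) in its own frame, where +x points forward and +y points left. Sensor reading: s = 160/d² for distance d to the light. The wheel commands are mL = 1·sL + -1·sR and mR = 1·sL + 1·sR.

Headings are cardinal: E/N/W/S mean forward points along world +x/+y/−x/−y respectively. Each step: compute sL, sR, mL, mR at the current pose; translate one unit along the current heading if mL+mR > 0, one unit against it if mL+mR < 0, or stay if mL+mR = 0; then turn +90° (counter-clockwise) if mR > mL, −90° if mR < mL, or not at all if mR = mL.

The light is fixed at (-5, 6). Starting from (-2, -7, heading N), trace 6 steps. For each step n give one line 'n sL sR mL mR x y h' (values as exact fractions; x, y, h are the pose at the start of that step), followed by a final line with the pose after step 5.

n=0: pose=(-2,-7,N); sL=32/25, sR=160/137; mL=384/3425, mR=8384/3425; mL+mR=64/25 → advance +1; mR−mL=320/137 → turn +1·90°
n=1: pose=(-2,-6,W); sL=16/17, sR=80/61; mL=-384/1037, mR=2336/1037; mL+mR=32/17 → advance +1; mR−mL=160/61 → turn +1·90°
n=2: pose=(-3,-6,S); sL=32/41, sR=160/197; mL=-256/8077, mR=12864/8077; mL+mR=64/41 → advance +1; mR−mL=320/197 → turn +1·90°
n=3: pose=(-3,-7,E); sL=1, sR=40/53; mL=13/53, mR=93/53; mL+mR=2 → advance +1; mR−mL=80/53 → turn +1·90°
n=4: pose=(-2,-7,N); sL=32/25, sR=160/137; mL=384/3425, mR=8384/3425; mL+mR=64/25 → advance +1; mR−mL=320/137 → turn +1·90°
n=5: pose=(-2,-6,W); sL=16/17, sR=80/61; mL=-384/1037, mR=2336/1037; mL+mR=32/17 → advance +1; mR−mL=160/61 → turn +1·90°

0 32/25 160/137 384/3425 8384/3425 -2 -7 N
1 16/17 80/61 -384/1037 2336/1037 -2 -6 W
2 32/41 160/197 -256/8077 12864/8077 -3 -6 S
3 1 40/53 13/53 93/53 -3 -7 E
4 32/25 160/137 384/3425 8384/3425 -2 -7 N
5 16/17 80/61 -384/1037 2336/1037 -2 -6 W
final -3 -6 S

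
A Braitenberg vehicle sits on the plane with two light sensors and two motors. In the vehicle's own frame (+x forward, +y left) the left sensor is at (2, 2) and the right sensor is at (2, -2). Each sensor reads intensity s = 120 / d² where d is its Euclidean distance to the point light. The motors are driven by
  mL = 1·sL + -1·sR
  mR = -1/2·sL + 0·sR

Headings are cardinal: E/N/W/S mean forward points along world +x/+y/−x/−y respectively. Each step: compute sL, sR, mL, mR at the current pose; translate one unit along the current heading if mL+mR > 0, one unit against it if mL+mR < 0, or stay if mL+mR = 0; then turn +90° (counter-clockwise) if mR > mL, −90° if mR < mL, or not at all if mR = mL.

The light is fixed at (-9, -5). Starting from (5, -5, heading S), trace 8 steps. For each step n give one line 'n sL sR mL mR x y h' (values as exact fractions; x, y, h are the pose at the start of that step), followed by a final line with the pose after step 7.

n=0: pose=(5,-5,S); sL=6/13, sR=30/37; mL=-168/481, mR=-3/13; mL+mR=-279/481 → advance -1; mR−mL=57/481 → turn +1·90°
n=1: pose=(5,-4,E); sL=24/53, sR=120/257; mL=-192/13621, mR=-12/53; mL+mR=-3276/13621 → advance -1; mR−mL=-2892/13621 → turn -1·90°
n=2: pose=(4,-4,S); sL=60/113, sR=60/61; mL=-3120/6893, mR=-30/113; mL+mR=-4950/6893 → advance -1; mR−mL=1290/6893 → turn +1·90°
n=3: pose=(4,-3,E); sL=120/241, sR=8/15; mL=-128/3615, mR=-60/241; mL+mR=-1028/3615 → advance -1; mR−mL=-772/3615 → turn -1·90°
n=4: pose=(3,-3,S); sL=30/49, sR=6/5; mL=-144/245, mR=-15/49; mL+mR=-219/245 → advance -1; mR−mL=69/245 → turn +1·90°
n=5: pose=(3,-2,E); sL=120/221, sR=120/197; mL=-2880/43537, mR=-60/221; mL+mR=-14700/43537 → advance -1; mR−mL=-8940/43537 → turn -1·90°
n=6: pose=(2,-2,S); sL=12/17, sR=60/41; mL=-528/697, mR=-6/17; mL+mR=-774/697 → advance -1; mR−mL=282/697 → turn +1·90°
n=7: pose=(2,-1,E); sL=24/41, sR=120/173; mL=-768/7093, mR=-12/41; mL+mR=-2844/7093 → advance -1; mR−mL=-1308/7093 → turn -1·90°

0 6/13 30/37 -168/481 -3/13 5 -5 S
1 24/53 120/257 -192/13621 -12/53 5 -4 E
2 60/113 60/61 -3120/6893 -30/113 4 -4 S
3 120/241 8/15 -128/3615 -60/241 4 -3 E
4 30/49 6/5 -144/245 -15/49 3 -3 S
5 120/221 120/197 -2880/43537 -60/221 3 -2 E
6 12/17 60/41 -528/697 -6/17 2 -2 S
7 24/41 120/173 -768/7093 -12/41 2 -1 E
final 1 -1 S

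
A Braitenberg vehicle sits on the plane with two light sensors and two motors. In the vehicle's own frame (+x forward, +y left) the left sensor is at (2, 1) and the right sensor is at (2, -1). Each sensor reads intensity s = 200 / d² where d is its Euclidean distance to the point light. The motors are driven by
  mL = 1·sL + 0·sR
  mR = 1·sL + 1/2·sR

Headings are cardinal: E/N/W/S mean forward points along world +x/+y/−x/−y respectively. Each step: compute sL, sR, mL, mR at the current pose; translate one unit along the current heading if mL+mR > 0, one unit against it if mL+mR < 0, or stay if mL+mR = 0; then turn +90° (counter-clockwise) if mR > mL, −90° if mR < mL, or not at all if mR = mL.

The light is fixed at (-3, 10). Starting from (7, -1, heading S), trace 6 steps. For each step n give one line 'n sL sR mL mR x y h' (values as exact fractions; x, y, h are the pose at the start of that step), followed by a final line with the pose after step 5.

n=0: pose=(7,-1,S); sL=20/29, sR=4/5; mL=20/29, mR=158/145; mL+mR=258/145 → advance +1; mR−mL=2/5 → turn +1·90°
n=1: pose=(7,-2,E); sL=40/53, sR=200/313; mL=40/53, mR=17820/16589; mL+mR=30340/16589 → advance +1; mR−mL=100/313 → turn +1·90°
n=2: pose=(8,-2,N); sL=1, sR=50/61; mL=1, mR=86/61; mL+mR=147/61 → advance +1; mR−mL=25/61 → turn +1·90°
n=3: pose=(8,-1,W); sL=8/9, sR=200/181; mL=8/9, mR=2348/1629; mL+mR=3796/1629 → advance +1; mR−mL=100/181 → turn +1·90°
n=4: pose=(7,-1,S); sL=20/29, sR=4/5; mL=20/29, mR=158/145; mL+mR=258/145 → advance +1; mR−mL=2/5 → turn +1·90°
n=5: pose=(7,-2,E); sL=40/53, sR=200/313; mL=40/53, mR=17820/16589; mL+mR=30340/16589 → advance +1; mR−mL=100/313 → turn +1·90°

0 20/29 4/5 20/29 158/145 7 -1 S
1 40/53 200/313 40/53 17820/16589 7 -2 E
2 1 50/61 1 86/61 8 -2 N
3 8/9 200/181 8/9 2348/1629 8 -1 W
4 20/29 4/5 20/29 158/145 7 -1 S
5 40/53 200/313 40/53 17820/16589 7 -2 E
final 8 -2 N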